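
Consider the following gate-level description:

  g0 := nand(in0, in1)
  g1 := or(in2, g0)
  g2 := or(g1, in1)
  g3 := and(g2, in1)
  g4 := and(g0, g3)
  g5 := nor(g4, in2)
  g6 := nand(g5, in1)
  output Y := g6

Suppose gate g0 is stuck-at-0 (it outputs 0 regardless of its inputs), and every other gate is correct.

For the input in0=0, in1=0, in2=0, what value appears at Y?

Propagate with g0 forced: g0=0 [stuck-at-0], g1=0, g2=0, g3=0, g4=0, g5=1, g6=1.
So Y = 1. (Same as the fault-free value — the fault is masked on this input.)

1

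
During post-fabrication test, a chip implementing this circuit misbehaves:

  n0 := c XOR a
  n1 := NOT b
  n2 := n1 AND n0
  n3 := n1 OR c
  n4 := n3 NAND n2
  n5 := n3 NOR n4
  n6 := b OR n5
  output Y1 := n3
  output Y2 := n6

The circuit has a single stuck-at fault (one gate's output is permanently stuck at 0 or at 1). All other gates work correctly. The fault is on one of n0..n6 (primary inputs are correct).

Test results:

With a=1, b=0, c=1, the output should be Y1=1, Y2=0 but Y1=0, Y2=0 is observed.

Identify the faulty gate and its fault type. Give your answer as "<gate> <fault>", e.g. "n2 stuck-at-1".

n3 stuck-at-0

Fault-free values for test 1 (a=1, b=0, c=1): n0=0, n1=1, n2=0, n3=1, n4=1, n5=0, n6=0, giving Y1=1, Y2=0. Observed Y1=0, Y2=0.
Test 1: faults giving observed Y1=0, Y2=0 are {n3 stuck-at-0}.
Only n3 stuck-at-0 is consistent with every test.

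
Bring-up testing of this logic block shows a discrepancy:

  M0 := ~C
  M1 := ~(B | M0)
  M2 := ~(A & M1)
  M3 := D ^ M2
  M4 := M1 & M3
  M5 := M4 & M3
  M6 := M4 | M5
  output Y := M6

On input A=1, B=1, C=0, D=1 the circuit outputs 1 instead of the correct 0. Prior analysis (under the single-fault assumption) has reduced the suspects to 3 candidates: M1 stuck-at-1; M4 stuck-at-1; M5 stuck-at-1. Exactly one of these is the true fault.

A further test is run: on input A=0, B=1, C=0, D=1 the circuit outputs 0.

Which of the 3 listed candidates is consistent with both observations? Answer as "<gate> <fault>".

M1 stuck-at-1

Evaluate each candidate on input A=0, B=1, C=0, D=1:
  M1 stuck-at-1: M0=1, M1=1 [stuck-at-1], M2=1, M3=0, M4=0, M5=0, M6=0 → 0 — matches
  M4 stuck-at-1: M0=1, M1=0, M2=1, M3=0, M4=1 [stuck-at-1], M5=0, M6=1 → 1 — eliminated
  M5 stuck-at-1: M0=1, M1=0, M2=1, M3=0, M4=0, M5=1 [stuck-at-1], M6=1 → 1 — eliminated
Only M1 stuck-at-1 reproduces the observed 0.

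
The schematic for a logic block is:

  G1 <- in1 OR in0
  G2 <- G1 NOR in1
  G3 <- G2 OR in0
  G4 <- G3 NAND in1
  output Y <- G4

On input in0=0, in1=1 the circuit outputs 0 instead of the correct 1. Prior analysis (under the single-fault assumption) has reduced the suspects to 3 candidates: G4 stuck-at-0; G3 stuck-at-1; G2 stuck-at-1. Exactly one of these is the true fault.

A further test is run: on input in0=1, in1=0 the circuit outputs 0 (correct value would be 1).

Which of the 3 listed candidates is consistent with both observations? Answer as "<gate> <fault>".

G4 stuck-at-0

Evaluate each candidate on input in0=1, in1=0:
  G4 stuck-at-0: G1=1, G2=0, G3=1, G4=0 [stuck-at-0] → 0 — matches
  G3 stuck-at-1: G1=1, G2=0, G3=1 [stuck-at-1], G4=1 → 1 — eliminated
  G2 stuck-at-1: G1=1, G2=1 [stuck-at-1], G3=1, G4=1 → 1 — eliminated
Only G4 stuck-at-0 reproduces the observed 0.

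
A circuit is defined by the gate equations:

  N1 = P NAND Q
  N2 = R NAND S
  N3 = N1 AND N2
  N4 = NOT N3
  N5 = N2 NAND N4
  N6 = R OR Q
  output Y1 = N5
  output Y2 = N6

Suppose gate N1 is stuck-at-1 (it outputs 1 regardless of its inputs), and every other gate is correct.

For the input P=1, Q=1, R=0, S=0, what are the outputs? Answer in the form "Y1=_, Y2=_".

Y1=1, Y2=1

Propagate with N1 forced: N1=1 [stuck-at-1], N2=1, N3=1, N4=0, N5=1, N6=1.
So the outputs are Y1=1, Y2=1. (Without the fault they would be Y1=0, Y2=1.)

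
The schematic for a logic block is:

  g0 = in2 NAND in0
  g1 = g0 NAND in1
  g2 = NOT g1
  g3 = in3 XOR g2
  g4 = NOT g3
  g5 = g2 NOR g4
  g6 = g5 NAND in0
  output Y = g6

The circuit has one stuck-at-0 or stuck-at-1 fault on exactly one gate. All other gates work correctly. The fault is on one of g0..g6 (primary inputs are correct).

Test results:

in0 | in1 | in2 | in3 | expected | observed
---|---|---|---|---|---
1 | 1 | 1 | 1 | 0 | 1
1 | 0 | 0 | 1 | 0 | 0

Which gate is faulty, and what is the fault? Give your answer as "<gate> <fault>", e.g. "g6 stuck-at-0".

Fault-free values for test 1 (in0=1, in1=1, in2=1, in3=1): g0=0, g1=1, g2=0, g3=1, g4=0, g5=1, g6=0, giving Y=0. Observed 1.
Test 1: faults giving observed 1 are {g0 stuck-at-1, g1 stuck-at-0, g2 stuck-at-1, g3 stuck-at-0, g4 stuck-at-1, g5 stuck-at-0, g6 stuck-at-1}.
Test 2 (in0=1, in1=0, in2=0, in3=1): fault-free g0=1, g1=1, g2=0, g3=1, g4=0, g5=1, g6=0 → 0; observed 0. Eliminates g1 stuck-at-0, g2 stuck-at-1, g3 stuck-at-0, g4 stuck-at-1, g5 stuck-at-0, g6 stuck-at-1.
Only g0 stuck-at-1 is consistent with every test.

g0 stuck-at-1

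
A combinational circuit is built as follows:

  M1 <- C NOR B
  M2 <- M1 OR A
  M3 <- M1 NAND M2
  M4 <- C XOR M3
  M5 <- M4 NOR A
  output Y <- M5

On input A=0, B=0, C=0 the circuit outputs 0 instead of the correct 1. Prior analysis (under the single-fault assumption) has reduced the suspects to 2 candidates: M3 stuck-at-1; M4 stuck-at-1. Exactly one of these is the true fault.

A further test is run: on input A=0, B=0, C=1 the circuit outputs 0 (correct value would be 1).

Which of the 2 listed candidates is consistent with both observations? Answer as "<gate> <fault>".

Evaluate each candidate on input A=0, B=0, C=1:
  M3 stuck-at-1: M1=0, M2=0, M3=1 [stuck-at-1], M4=0, M5=1 → 1 — eliminated
  M4 stuck-at-1: M1=0, M2=0, M3=1, M4=1 [stuck-at-1], M5=0 → 0 — matches
Only M4 stuck-at-1 reproduces the observed 0.

M4 stuck-at-1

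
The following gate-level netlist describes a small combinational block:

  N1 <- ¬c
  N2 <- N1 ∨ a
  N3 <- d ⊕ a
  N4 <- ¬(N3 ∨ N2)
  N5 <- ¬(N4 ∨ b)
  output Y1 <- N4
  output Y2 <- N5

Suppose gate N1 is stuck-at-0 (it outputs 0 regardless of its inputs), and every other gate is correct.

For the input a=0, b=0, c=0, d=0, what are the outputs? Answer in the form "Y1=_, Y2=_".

Y1=1, Y2=0

Propagate with N1 forced: N1=0 [stuck-at-0], N2=0, N3=0, N4=1, N5=0.
So the outputs are Y1=1, Y2=0. (Without the fault they would be Y1=0, Y2=1.)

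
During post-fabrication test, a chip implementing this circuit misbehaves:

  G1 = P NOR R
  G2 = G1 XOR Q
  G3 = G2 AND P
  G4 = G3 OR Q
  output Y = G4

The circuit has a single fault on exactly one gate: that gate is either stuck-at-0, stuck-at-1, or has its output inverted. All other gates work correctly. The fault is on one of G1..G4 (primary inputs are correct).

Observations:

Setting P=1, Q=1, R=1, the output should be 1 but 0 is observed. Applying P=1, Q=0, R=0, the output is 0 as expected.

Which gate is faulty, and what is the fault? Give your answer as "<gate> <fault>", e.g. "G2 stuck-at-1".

Fault-free values for test 1 (P=1, Q=1, R=1): G1=0, G2=1, G3=1, G4=1, giving Y=1. Observed 0.
Test 1: faults giving observed 0 are {G4 stuck-at-0, G4 inverted output}.
Test 2 (P=1, Q=0, R=0): fault-free G1=0, G2=0, G3=0, G4=0 → 0; observed 0. Eliminates G4 inverted output.
Only G4 stuck-at-0 is consistent with every test.

G4 stuck-at-0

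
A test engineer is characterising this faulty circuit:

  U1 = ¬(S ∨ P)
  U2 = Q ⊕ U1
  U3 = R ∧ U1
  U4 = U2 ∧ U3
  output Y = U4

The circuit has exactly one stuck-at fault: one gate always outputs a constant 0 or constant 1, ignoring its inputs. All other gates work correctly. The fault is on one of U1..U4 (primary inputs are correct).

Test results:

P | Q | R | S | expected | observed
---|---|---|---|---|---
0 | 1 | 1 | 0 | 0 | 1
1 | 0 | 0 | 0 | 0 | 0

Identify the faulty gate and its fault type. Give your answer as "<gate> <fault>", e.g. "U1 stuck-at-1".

Fault-free values for test 1 (P=0, Q=1, R=1, S=0): U1=1, U2=0, U3=1, U4=0, giving Y=0. Observed 1.
Test 1: faults giving observed 1 are {U2 stuck-at-1, U4 stuck-at-1}.
Test 2 (P=1, Q=0, R=0, S=0): fault-free U1=0, U2=0, U3=0, U4=0 → 0; observed 0. Eliminates U4 stuck-at-1.
Only U2 stuck-at-1 is consistent with every test.

U2 stuck-at-1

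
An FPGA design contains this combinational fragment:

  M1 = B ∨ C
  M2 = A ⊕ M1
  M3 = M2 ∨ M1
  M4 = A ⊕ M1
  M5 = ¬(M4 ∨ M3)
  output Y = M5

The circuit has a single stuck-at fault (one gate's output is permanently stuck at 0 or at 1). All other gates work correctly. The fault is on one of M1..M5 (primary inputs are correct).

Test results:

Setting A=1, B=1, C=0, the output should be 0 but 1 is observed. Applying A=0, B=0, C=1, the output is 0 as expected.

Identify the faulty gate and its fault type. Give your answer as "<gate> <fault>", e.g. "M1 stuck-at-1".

Fault-free values for test 1 (A=1, B=1, C=0): M1=1, M2=0, M3=1, M4=0, M5=0, giving Y=0. Observed 1.
Test 1: faults giving observed 1 are {M3 stuck-at-0, M5 stuck-at-1}.
Test 2 (A=0, B=0, C=1): fault-free M1=1, M2=1, M3=1, M4=1, M5=0 → 0; observed 0. Eliminates M5 stuck-at-1.
Only M3 stuck-at-0 is consistent with every test.

M3 stuck-at-0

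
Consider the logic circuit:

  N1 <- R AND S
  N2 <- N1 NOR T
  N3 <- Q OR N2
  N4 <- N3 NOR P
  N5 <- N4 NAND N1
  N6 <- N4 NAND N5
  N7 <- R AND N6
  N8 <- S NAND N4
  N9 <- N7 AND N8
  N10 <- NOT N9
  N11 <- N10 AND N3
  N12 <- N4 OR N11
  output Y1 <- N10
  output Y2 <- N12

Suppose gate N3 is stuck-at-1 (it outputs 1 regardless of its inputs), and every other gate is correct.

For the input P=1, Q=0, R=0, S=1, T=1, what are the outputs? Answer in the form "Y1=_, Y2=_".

Propagate with N3 forced: N1=0, N2=0, N3=1 [stuck-at-1], N4=0, N5=1, N6=1, N7=0, N8=1, N9=0, N10=1, N11=1, N12=1.
So the outputs are Y1=1, Y2=1. (Without the fault they would be Y1=1, Y2=0.)

Y1=1, Y2=1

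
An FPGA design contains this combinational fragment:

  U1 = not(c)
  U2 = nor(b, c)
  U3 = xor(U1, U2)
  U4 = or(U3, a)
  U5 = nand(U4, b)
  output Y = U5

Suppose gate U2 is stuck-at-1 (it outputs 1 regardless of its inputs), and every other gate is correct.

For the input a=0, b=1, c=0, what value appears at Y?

1

Propagate with U2 forced: U1=1, U2=1 [stuck-at-1], U3=0, U4=0, U5=1.
So Y = 1. (Without the fault it would be 0.)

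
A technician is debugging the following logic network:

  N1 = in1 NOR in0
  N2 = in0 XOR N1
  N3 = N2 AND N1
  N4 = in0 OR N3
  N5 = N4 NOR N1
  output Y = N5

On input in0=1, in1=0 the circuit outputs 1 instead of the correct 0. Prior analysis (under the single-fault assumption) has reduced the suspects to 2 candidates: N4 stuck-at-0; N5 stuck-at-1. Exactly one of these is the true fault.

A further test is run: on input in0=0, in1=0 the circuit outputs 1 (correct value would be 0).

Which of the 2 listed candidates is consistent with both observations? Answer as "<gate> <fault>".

N5 stuck-at-1

Evaluate each candidate on input in0=0, in1=0:
  N4 stuck-at-0: N1=1, N2=1, N3=1, N4=0 [stuck-at-0], N5=0 → 0 — eliminated
  N5 stuck-at-1: N1=1, N2=1, N3=1, N4=1, N5=1 [stuck-at-1] → 1 — matches
Only N5 stuck-at-1 reproduces the observed 1.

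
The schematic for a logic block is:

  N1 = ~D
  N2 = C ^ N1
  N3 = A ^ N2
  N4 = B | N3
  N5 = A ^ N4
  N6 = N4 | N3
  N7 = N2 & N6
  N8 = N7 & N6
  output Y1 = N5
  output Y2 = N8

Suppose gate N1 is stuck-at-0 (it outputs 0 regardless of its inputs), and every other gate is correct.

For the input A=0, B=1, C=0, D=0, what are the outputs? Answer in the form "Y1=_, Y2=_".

Y1=1, Y2=0

Propagate with N1 forced: N1=0 [stuck-at-0], N2=0, N3=0, N4=1, N5=1, N6=1, N7=0, N8=0.
So the outputs are Y1=1, Y2=0. (Without the fault they would be Y1=1, Y2=1.)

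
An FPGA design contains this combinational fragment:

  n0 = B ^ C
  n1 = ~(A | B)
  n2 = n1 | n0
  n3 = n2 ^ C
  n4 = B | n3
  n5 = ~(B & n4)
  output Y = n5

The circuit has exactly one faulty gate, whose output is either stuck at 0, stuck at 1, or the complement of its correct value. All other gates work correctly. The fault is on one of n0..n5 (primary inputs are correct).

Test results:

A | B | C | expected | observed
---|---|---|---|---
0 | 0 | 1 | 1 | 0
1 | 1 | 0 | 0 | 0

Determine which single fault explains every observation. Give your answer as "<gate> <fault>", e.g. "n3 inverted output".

n5 stuck-at-0

Fault-free values for test 1 (A=0, B=0, C=1): n0=1, n1=1, n2=1, n3=0, n4=0, n5=1, giving Y=1. Observed 0.
Test 1: faults giving observed 0 are {n5 stuck-at-0, n5 inverted output}.
Test 2 (A=1, B=1, C=0): fault-free n0=1, n1=0, n2=1, n3=1, n4=1, n5=0 → 0; observed 0. Eliminates n5 inverted output.
Only n5 stuck-at-0 is consistent with every test.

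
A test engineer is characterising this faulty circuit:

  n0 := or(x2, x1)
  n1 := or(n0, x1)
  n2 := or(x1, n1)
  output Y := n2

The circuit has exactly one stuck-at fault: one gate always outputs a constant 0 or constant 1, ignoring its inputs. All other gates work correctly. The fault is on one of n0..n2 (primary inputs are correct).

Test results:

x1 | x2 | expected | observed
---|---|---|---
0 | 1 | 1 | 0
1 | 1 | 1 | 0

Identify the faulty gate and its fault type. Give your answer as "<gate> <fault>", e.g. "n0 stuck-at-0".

Fault-free values for test 1 (x1=0, x2=1): n0=1, n1=1, n2=1, giving Y=1. Observed 0.
Test 1: faults giving observed 0 are {n0 stuck-at-0, n1 stuck-at-0, n2 stuck-at-0}.
Test 2 (x1=1, x2=1): fault-free n0=1, n1=1, n2=1 → 1; observed 0. Eliminates n0 stuck-at-0, n1 stuck-at-0.
Only n2 stuck-at-0 is consistent with every test.

n2 stuck-at-0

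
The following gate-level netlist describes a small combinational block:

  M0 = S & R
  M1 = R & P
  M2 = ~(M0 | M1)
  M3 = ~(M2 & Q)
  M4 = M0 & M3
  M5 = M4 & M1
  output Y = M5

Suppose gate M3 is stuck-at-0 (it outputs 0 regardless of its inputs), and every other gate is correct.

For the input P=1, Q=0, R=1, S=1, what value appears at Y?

Propagate with M3 forced: M0=1, M1=1, M2=0, M3=0 [stuck-at-0], M4=0, M5=0.
So Y = 0. (Without the fault it would be 1.)

0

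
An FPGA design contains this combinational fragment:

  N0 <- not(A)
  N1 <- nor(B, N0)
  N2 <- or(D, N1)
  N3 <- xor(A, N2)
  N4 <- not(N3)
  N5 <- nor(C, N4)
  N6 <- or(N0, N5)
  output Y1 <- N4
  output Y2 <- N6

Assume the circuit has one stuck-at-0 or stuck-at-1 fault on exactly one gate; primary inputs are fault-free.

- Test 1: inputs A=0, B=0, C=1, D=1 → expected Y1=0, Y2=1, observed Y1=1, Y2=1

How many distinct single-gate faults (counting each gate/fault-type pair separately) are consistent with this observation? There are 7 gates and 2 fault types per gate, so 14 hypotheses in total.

Fault-free: N0=1, N1=0, N2=1, N3=1, N4=0, N5=0, N6=1 → Y1=0, Y2=1. Observed Y1=1, Y2=1.
  N0 stuck-at-0: output Y1=0, Y2=0 ✗
  N0 stuck-at-1: output Y1=0, Y2=1 ✗
  N1 stuck-at-0: output Y1=0, Y2=1 ✗
  N1 stuck-at-1: output Y1=0, Y2=1 ✗
  N2 stuck-at-0: output Y1=1, Y2=1 ✓
  N2 stuck-at-1: output Y1=0, Y2=1 ✗
  N3 stuck-at-0: output Y1=1, Y2=1 ✓
  N3 stuck-at-1: output Y1=0, Y2=1 ✗
  N4 stuck-at-0: output Y1=0, Y2=1 ✗
  N4 stuck-at-1: output Y1=1, Y2=1 ✓
  N5 stuck-at-0: output Y1=0, Y2=1 ✗
  N5 stuck-at-1: output Y1=0, Y2=1 ✗
  N6 stuck-at-0: output Y1=0, Y2=0 ✗
  N6 stuck-at-1: output Y1=0, Y2=1 ✗
Consistent faults: {N2 stuck-at-0, N3 stuck-at-0, N4 stuck-at-1} — 3 in all.

3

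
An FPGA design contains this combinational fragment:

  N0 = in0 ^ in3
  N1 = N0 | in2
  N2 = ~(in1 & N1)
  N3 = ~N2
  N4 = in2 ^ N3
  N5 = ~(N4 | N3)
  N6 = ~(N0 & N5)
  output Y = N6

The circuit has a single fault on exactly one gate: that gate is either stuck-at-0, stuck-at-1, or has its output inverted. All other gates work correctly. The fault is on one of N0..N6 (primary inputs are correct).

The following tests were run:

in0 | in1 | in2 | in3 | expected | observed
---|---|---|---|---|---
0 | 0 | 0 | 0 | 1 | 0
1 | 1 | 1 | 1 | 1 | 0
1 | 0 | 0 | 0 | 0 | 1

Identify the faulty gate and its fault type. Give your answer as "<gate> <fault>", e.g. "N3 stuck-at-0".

N6 inverted output

Fault-free values for test 1 (in0=0, in1=0, in2=0, in3=0): N0=0, N1=0, N2=1, N3=0, N4=0, N5=1, N6=1, giving Y=1. Observed 0.
Test 1: faults giving observed 0 are {N0 stuck-at-1, N0 inverted output, N6 stuck-at-0, N6 inverted output}.
Test 2 (in0=1, in1=1, in2=1, in3=1): fault-free N0=0, N1=1, N2=0, N3=1, N4=0, N5=0, N6=1 → 1; observed 0. Eliminates N0 stuck-at-1, N0 inverted output.
Test 3 (in0=1, in1=0, in2=0, in3=0): fault-free N0=1, N1=1, N2=1, N3=0, N4=0, N5=1, N6=0 → 0; observed 1. Eliminates N6 stuck-at-0.
Only N6 inverted output is consistent with every test.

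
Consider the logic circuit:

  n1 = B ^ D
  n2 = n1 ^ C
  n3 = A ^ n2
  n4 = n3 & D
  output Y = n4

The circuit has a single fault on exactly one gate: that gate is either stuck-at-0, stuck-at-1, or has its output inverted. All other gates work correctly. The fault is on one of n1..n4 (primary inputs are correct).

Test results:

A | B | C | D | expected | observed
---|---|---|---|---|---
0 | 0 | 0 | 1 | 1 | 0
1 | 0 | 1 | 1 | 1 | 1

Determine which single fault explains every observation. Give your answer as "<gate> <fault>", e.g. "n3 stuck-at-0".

Fault-free values for test 1 (A=0, B=0, C=0, D=1): n1=1, n2=1, n3=1, n4=1, giving Y=1. Observed 0.
Test 1: faults giving observed 0 are {n1 stuck-at-0, n1 inverted output, n2 stuck-at-0, n2 inverted output, n3 stuck-at-0, n3 inverted output, n4 stuck-at-0, n4 inverted output}.
Test 2 (A=1, B=0, C=1, D=1): fault-free n1=1, n2=0, n3=1, n4=1 → 1; observed 1. Eliminates n1 stuck-at-0, n1 inverted output, n2 inverted output, n3 stuck-at-0, n3 inverted output, n4 stuck-at-0, n4 inverted output.
Only n2 stuck-at-0 is consistent with every test.

n2 stuck-at-0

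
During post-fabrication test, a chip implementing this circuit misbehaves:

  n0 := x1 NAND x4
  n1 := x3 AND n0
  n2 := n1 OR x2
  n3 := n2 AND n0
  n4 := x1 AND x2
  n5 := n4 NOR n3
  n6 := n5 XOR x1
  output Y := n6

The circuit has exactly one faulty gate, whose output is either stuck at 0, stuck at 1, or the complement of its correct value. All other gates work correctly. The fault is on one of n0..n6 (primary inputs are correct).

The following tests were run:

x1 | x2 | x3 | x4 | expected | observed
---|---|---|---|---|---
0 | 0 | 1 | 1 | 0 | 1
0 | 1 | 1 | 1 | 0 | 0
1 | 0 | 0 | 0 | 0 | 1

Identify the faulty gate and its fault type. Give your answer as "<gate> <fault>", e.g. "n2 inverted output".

Fault-free values for test 1 (x1=0, x2=0, x3=1, x4=1): n0=1, n1=1, n2=1, n3=1, n4=0, n5=0, n6=0, giving Y=0. Observed 1.
Test 1: faults giving observed 1 are {n0 stuck-at-0, n0 inverted output, n1 stuck-at-0, n1 inverted output, n2 stuck-at-0, n2 inverted output, n3 stuck-at-0, n3 inverted output, n5 stuck-at-1, n5 inverted output, n6 stuck-at-1, n6 inverted output}.
Test 2 (x1=0, x2=1, x3=1, x4=1): fault-free n0=1, n1=1, n2=1, n3=1, n4=0, n5=0, n6=0 → 0; observed 0. Eliminates n0 stuck-at-0, n0 inverted output, n2 stuck-at-0, n2 inverted output, n3 stuck-at-0, n3 inverted output, n5 stuck-at-1, n5 inverted output, n6 stuck-at-1, n6 inverted output.
Test 3 (x1=1, x2=0, x3=0, x4=0): fault-free n0=1, n1=0, n2=0, n3=0, n4=0, n5=1, n6=0 → 0; observed 1. Eliminates n1 stuck-at-0.
Only n1 inverted output is consistent with every test.

n1 inverted output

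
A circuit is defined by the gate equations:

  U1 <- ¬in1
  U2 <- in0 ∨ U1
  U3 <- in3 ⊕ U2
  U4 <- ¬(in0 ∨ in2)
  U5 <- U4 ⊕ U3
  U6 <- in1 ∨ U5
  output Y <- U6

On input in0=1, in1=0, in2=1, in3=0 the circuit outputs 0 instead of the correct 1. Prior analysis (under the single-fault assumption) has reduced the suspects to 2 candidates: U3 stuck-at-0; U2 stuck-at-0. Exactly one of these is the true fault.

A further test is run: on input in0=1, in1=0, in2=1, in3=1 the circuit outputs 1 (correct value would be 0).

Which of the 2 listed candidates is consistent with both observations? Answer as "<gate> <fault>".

U2 stuck-at-0

Evaluate each candidate on input in0=1, in1=0, in2=1, in3=1:
  U3 stuck-at-0: U1=1, U2=1, U3=0 [stuck-at-0], U4=0, U5=0, U6=0 → 0 — eliminated
  U2 stuck-at-0: U1=1, U2=0 [stuck-at-0], U3=1, U4=0, U5=1, U6=1 → 1 — matches
Only U2 stuck-at-0 reproduces the observed 1.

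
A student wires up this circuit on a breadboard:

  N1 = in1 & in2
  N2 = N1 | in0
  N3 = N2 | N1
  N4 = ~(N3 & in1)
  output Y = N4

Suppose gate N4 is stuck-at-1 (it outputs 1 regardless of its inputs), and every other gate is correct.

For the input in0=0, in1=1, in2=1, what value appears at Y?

Propagate with N4 forced: N1=1, N2=1, N3=1, N4=1 [stuck-at-1].
So Y = 1. (Without the fault it would be 0.)

1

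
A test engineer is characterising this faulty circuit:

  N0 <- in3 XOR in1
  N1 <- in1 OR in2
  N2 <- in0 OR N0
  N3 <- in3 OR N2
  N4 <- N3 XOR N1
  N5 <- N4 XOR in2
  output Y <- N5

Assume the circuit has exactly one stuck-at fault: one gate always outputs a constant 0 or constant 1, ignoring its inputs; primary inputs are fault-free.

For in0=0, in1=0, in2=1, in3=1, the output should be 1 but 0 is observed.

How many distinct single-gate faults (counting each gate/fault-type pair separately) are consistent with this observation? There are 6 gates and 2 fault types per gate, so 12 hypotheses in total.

Fault-free: N0=1, N1=1, N2=1, N3=1, N4=0, N5=1 → 1. Observed 0.
  N0 stuck-at-0: output 1 ✗
  N0 stuck-at-1: output 1 ✗
  N1 stuck-at-0: output 0 ✓
  N1 stuck-at-1: output 1 ✗
  N2 stuck-at-0: output 1 ✗
  N2 stuck-at-1: output 1 ✗
  N3 stuck-at-0: output 0 ✓
  N3 stuck-at-1: output 1 ✗
  N4 stuck-at-0: output 1 ✗
  N4 stuck-at-1: output 0 ✓
  N5 stuck-at-0: output 0 ✓
  N5 stuck-at-1: output 1 ✗
Consistent faults: {N1 stuck-at-0, N3 stuck-at-0, N4 stuck-at-1, N5 stuck-at-0} — 4 in all.

4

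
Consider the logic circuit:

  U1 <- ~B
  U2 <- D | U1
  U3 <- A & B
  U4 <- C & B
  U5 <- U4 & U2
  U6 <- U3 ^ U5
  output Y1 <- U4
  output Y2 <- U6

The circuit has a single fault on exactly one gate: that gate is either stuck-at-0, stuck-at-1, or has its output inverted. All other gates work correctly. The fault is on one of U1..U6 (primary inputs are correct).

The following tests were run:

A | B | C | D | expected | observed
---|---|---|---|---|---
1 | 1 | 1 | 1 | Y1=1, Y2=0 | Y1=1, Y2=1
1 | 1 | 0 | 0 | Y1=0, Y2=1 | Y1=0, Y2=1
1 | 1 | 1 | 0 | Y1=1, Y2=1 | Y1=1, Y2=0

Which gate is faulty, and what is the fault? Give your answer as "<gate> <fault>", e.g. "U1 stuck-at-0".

U2 inverted output

Fault-free values for test 1 (A=1, B=1, C=1, D=1): U1=0, U2=1, U3=1, U4=1, U5=1, U6=0, giving Y1=1, Y2=0. Observed Y1=1, Y2=1.
Test 1: faults giving observed Y1=1, Y2=1 are {U2 stuck-at-0, U2 inverted output, U3 stuck-at-0, U3 inverted output, U5 stuck-at-0, U5 inverted output, U6 stuck-at-1, U6 inverted output}.
Test 2 (A=1, B=1, C=0, D=0): fault-free U1=0, U2=0, U3=1, U4=0, U5=0, U6=1 → Y1=0, Y2=1; observed Y1=0, Y2=1. Eliminates U3 stuck-at-0, U3 inverted output, U5 inverted output, U6 inverted output.
Test 3 (A=1, B=1, C=1, D=0): fault-free U1=0, U2=0, U3=1, U4=1, U5=0, U6=1 → Y1=1, Y2=1; observed Y1=1, Y2=0. Eliminates U2 stuck-at-0, U5 stuck-at-0, U6 stuck-at-1.
Only U2 inverted output is consistent with every test.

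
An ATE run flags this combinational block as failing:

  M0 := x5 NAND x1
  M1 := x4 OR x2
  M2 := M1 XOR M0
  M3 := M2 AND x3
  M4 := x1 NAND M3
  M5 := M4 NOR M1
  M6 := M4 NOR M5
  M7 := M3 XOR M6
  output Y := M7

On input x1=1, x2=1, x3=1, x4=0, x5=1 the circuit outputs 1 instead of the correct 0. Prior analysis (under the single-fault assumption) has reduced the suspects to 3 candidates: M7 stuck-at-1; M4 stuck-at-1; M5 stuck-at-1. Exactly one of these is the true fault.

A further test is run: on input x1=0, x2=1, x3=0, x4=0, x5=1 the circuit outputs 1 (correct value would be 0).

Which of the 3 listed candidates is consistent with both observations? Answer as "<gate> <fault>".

Evaluate each candidate on input x1=0, x2=1, x3=0, x4=0, x5=1:
  M7 stuck-at-1: M0=1, M1=1, M2=0, M3=0, M4=1, M5=0, M6=0, M7=1 [stuck-at-1] → 1 — matches
  M4 stuck-at-1: M0=1, M1=1, M2=0, M3=0, M4=1 [stuck-at-1], M5=0, M6=0, M7=0 → 0 — eliminated
  M5 stuck-at-1: M0=1, M1=1, M2=0, M3=0, M4=1, M5=1 [stuck-at-1], M6=0, M7=0 → 0 — eliminated
Only M7 stuck-at-1 reproduces the observed 1.

M7 stuck-at-1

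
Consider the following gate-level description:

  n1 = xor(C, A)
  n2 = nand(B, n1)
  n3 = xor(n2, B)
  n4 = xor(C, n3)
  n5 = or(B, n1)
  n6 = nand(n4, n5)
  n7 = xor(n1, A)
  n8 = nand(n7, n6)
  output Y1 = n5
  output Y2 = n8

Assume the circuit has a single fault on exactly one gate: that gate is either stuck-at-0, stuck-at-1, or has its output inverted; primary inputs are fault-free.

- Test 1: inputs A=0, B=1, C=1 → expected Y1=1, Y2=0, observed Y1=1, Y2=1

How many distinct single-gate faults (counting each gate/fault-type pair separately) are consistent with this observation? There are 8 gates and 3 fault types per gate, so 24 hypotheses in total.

14

Fault-free: n1=1, n2=0, n3=1, n4=0, n5=1, n6=1, n7=1, n8=0 → Y1=1, Y2=0. Observed Y1=1, Y2=1.
  n1: stuck-at-0, inverted output ✓; others ✗
  n2: stuck-at-1, inverted output ✓; others ✗
  n3: stuck-at-0, inverted output ✓; others ✗
  n4: stuck-at-1, inverted output ✓; others ✗
  n5: none of the 3 fault types match ✗
  n6: stuck-at-0, inverted output ✓; others ✗
  n7: stuck-at-0, inverted output ✓; others ✗
  n8: stuck-at-1, inverted output ✓; others ✗
Consistent faults: {n1 stuck-at-0, n1 inverted output, n2 stuck-at-1, n2 inverted output, n3 stuck-at-0, n3 inverted output, n4 stuck-at-1, n4 inverted output, n6 stuck-at-0, n6 inverted output, n7 stuck-at-0, n7 inverted output, n8 stuck-at-1, n8 inverted output} — 14 in all.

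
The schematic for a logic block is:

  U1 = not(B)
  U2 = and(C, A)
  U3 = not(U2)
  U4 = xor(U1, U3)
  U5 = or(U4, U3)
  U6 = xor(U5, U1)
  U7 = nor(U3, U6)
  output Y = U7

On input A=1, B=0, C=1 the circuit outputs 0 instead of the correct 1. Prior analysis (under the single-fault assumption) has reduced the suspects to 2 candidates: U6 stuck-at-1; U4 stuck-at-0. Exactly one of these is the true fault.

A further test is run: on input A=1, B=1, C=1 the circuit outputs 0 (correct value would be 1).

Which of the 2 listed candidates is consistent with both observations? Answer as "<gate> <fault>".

Evaluate each candidate on input A=1, B=1, C=1:
  U6 stuck-at-1: U1=0, U2=1, U3=0, U4=0, U5=0, U6=1 [stuck-at-1], U7=0 → 0 — matches
  U4 stuck-at-0: U1=0, U2=1, U3=0, U4=0 [stuck-at-0], U5=0, U6=0, U7=1 → 1 — eliminated
Only U6 stuck-at-1 reproduces the observed 0.

U6 stuck-at-1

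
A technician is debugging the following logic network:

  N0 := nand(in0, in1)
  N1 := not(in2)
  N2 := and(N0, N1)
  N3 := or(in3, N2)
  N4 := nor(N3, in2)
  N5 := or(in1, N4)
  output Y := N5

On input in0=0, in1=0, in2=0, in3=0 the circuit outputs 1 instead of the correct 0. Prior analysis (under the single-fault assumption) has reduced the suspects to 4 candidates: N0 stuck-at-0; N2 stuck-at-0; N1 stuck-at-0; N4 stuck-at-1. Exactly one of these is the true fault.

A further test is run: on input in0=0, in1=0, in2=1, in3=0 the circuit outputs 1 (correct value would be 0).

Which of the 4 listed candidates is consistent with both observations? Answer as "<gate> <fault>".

Evaluate each candidate on input in0=0, in1=0, in2=1, in3=0:
  N0 stuck-at-0: N0=0 [stuck-at-0], N1=0, N2=0, N3=0, N4=0, N5=0 → 0 — eliminated
  N2 stuck-at-0: N0=1, N1=0, N2=0 [stuck-at-0], N3=0, N4=0, N5=0 → 0 — eliminated
  N1 stuck-at-0: N0=1, N1=0 [stuck-at-0], N2=0, N3=0, N4=0, N5=0 → 0 — eliminated
  N4 stuck-at-1: N0=1, N1=0, N2=0, N3=0, N4=1 [stuck-at-1], N5=1 → 1 — matches
Only N4 stuck-at-1 reproduces the observed 1.

N4 stuck-at-1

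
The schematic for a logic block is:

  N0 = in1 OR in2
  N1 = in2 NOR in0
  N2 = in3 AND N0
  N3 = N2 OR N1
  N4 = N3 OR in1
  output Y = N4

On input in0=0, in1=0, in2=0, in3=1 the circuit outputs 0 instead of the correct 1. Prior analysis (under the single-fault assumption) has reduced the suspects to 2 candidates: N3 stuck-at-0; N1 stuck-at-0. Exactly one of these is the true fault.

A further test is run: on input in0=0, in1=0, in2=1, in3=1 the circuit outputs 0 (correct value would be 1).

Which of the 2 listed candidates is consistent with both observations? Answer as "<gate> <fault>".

N3 stuck-at-0

Evaluate each candidate on input in0=0, in1=0, in2=1, in3=1:
  N3 stuck-at-0: N0=1, N1=0, N2=1, N3=0 [stuck-at-0], N4=0 → 0 — matches
  N1 stuck-at-0: N0=1, N1=0 [stuck-at-0], N2=1, N3=1, N4=1 → 1 — eliminated
Only N3 stuck-at-0 reproduces the observed 0.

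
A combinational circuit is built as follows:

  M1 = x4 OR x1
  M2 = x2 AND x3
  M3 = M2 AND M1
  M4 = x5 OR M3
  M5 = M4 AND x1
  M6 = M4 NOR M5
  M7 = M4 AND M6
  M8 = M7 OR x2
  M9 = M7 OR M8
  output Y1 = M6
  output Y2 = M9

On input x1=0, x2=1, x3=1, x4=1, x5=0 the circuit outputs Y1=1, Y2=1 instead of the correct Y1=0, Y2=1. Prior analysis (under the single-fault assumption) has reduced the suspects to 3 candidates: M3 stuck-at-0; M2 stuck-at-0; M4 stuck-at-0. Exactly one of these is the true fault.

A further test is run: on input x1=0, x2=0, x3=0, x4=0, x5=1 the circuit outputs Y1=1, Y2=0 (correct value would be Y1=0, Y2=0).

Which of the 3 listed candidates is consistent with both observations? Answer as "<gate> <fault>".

Evaluate each candidate on input x1=0, x2=0, x3=0, x4=0, x5=1:
  M3 stuck-at-0: M1=0, M2=0, M3=0 [stuck-at-0], M4=1, M5=0, M6=0, M7=0, M8=0, M9=0 → Y1=0, Y2=0 — eliminated
  M2 stuck-at-0: M1=0, M2=0 [stuck-at-0], M3=0, M4=1, M5=0, M6=0, M7=0, M8=0, M9=0 → Y1=0, Y2=0 — eliminated
  M4 stuck-at-0: M1=0, M2=0, M3=0, M4=0 [stuck-at-0], M5=0, M6=1, M7=0, M8=0, M9=0 → Y1=1, Y2=0 — matches
Only M4 stuck-at-0 reproduces the observed Y1=1, Y2=0.

M4 stuck-at-0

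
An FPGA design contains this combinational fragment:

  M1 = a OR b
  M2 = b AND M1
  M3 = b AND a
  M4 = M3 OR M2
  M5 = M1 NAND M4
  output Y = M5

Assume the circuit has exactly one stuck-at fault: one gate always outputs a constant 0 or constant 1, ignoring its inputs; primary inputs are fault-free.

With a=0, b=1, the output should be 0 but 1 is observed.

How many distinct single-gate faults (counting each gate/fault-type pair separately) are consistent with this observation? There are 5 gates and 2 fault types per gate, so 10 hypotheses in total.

4

Fault-free: M1=1, M2=1, M3=0, M4=1, M5=0 → 0. Observed 1.
  M1 stuck-at-0: output 1 ✓
  M1 stuck-at-1: output 0 ✗
  M2 stuck-at-0: output 1 ✓
  M2 stuck-at-1: output 0 ✗
  M3 stuck-at-0: output 0 ✗
  M3 stuck-at-1: output 0 ✗
  M4 stuck-at-0: output 1 ✓
  M4 stuck-at-1: output 0 ✗
  M5 stuck-at-0: output 0 ✗
  M5 stuck-at-1: output 1 ✓
Consistent faults: {M1 stuck-at-0, M2 stuck-at-0, M4 stuck-at-0, M5 stuck-at-1} — 4 in all.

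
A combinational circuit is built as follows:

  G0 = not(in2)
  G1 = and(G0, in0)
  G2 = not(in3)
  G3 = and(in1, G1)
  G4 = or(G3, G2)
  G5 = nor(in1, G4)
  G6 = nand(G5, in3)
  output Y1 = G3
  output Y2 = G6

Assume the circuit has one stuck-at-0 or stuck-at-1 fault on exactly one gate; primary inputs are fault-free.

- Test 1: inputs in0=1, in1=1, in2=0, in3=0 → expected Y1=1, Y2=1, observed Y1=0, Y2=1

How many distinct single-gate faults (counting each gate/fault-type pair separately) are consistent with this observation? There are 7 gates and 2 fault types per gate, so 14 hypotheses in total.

Fault-free: G0=1, G1=1, G2=1, G3=1, G4=1, G5=0, G6=1 → Y1=1, Y2=1. Observed Y1=0, Y2=1.
  G0 stuck-at-0: output Y1=0, Y2=1 ✓
  G0 stuck-at-1: output Y1=1, Y2=1 ✗
  G1 stuck-at-0: output Y1=0, Y2=1 ✓
  G1 stuck-at-1: output Y1=1, Y2=1 ✗
  G2 stuck-at-0: output Y1=1, Y2=1 ✗
  G2 stuck-at-1: output Y1=1, Y2=1 ✗
  G3 stuck-at-0: output Y1=0, Y2=1 ✓
  G3 stuck-at-1: output Y1=1, Y2=1 ✗
  G4 stuck-at-0: output Y1=1, Y2=1 ✗
  G4 stuck-at-1: output Y1=1, Y2=1 ✗
  G5 stuck-at-0: output Y1=1, Y2=1 ✗
  G5 stuck-at-1: output Y1=1, Y2=1 ✗
  G6 stuck-at-0: output Y1=1, Y2=0 ✗
  G6 stuck-at-1: output Y1=1, Y2=1 ✗
Consistent faults: {G0 stuck-at-0, G1 stuck-at-0, G3 stuck-at-0} — 3 in all.

3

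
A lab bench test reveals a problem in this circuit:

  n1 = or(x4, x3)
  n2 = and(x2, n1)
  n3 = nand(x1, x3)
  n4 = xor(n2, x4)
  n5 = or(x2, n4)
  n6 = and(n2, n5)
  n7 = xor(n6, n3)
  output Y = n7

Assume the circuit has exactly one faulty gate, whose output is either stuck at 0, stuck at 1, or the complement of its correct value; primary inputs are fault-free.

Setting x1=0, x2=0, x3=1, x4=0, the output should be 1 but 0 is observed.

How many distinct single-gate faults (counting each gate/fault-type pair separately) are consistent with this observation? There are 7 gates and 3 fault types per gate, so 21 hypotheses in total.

Fault-free: n1=1, n2=0, n3=1, n4=0, n5=0, n6=0, n7=1 → 1. Observed 0.
  n1: none of the 3 fault types match ✗
  n2: stuck-at-1, inverted output ✓; others ✗
  n3: stuck-at-0, inverted output ✓; others ✗
  n4: none of the 3 fault types match ✗
  n5: none of the 3 fault types match ✗
  n6: stuck-at-1, inverted output ✓; others ✗
  n7: stuck-at-0, inverted output ✓; others ✗
Consistent faults: {n2 stuck-at-1, n2 inverted output, n3 stuck-at-0, n3 inverted output, n6 stuck-at-1, n6 inverted output, n7 stuck-at-0, n7 inverted output} — 8 in all.

8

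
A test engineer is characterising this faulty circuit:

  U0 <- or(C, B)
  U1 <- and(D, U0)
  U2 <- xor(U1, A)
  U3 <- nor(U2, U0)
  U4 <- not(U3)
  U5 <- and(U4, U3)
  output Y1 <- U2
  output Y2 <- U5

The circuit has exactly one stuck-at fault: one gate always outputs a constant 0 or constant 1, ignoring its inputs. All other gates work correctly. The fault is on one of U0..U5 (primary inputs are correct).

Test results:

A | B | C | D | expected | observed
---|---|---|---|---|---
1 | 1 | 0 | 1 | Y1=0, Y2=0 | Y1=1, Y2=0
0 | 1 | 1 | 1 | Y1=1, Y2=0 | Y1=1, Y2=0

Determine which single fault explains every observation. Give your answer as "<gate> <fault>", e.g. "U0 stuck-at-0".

U2 stuck-at-1

Fault-free values for test 1 (A=1, B=1, C=0, D=1): U0=1, U1=1, U2=0, U3=0, U4=1, U5=0, giving Y1=0, Y2=0. Observed Y1=1, Y2=0.
Test 1: faults giving observed Y1=1, Y2=0 are {U0 stuck-at-0, U1 stuck-at-0, U2 stuck-at-1}.
Test 2 (A=0, B=1, C=1, D=1): fault-free U0=1, U1=1, U2=1, U3=0, U4=1, U5=0 → Y1=1, Y2=0; observed Y1=1, Y2=0. Eliminates U0 stuck-at-0, U1 stuck-at-0.
Only U2 stuck-at-1 is consistent with every test.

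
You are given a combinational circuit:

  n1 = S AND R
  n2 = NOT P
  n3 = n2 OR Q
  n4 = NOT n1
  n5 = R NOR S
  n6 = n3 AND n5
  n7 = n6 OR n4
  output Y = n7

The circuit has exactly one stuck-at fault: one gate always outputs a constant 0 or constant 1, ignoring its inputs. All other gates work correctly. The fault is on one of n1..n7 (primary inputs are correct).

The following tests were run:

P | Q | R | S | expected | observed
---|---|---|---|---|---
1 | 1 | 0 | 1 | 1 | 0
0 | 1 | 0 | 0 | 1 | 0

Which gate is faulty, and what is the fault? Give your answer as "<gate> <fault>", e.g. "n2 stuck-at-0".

Fault-free values for test 1 (P=1, Q=1, R=0, S=1): n1=0, n2=0, n3=1, n4=1, n5=0, n6=0, n7=1, giving Y=1. Observed 0.
Test 1: faults giving observed 0 are {n1 stuck-at-1, n4 stuck-at-0, n7 stuck-at-0}.
Test 2 (P=0, Q=1, R=0, S=0): fault-free n1=0, n2=1, n3=1, n4=1, n5=1, n6=1, n7=1 → 1; observed 0. Eliminates n1 stuck-at-1, n4 stuck-at-0.
Only n7 stuck-at-0 is consistent with every test.

n7 stuck-at-0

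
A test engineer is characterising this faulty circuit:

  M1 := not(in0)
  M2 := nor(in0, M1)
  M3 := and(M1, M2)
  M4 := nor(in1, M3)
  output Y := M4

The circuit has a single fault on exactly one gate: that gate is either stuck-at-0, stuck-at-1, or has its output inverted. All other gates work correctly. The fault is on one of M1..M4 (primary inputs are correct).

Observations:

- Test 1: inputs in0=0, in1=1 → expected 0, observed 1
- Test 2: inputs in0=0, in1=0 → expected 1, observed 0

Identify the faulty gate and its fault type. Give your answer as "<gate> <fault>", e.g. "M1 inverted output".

M4 inverted output

Fault-free values for test 1 (in0=0, in1=1): M1=1, M2=0, M3=0, M4=0, giving Y=0. Observed 1.
Test 1: faults giving observed 1 are {M4 stuck-at-1, M4 inverted output}.
Test 2 (in0=0, in1=0): fault-free M1=1, M2=0, M3=0, M4=1 → 1; observed 0. Eliminates M4 stuck-at-1.
Only M4 inverted output is consistent with every test.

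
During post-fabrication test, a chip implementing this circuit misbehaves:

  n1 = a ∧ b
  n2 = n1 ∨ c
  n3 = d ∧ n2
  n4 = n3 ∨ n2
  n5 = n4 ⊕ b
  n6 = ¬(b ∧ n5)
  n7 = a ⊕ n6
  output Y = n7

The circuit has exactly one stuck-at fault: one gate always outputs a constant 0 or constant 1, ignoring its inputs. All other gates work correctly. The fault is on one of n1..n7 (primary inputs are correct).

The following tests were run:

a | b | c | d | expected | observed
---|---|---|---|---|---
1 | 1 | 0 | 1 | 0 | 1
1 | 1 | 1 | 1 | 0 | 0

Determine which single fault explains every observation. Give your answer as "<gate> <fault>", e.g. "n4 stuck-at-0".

n1 stuck-at-0

Fault-free values for test 1 (a=1, b=1, c=0, d=1): n1=1, n2=1, n3=1, n4=1, n5=0, n6=1, n7=0, giving Y=0. Observed 1.
Test 1: faults giving observed 1 are {n1 stuck-at-0, n2 stuck-at-0, n4 stuck-at-0, n5 stuck-at-1, n6 stuck-at-0, n7 stuck-at-1}.
Test 2 (a=1, b=1, c=1, d=1): fault-free n1=1, n2=1, n3=1, n4=1, n5=0, n6=1, n7=0 → 0; observed 0. Eliminates n2 stuck-at-0, n4 stuck-at-0, n5 stuck-at-1, n6 stuck-at-0, n7 stuck-at-1.
Only n1 stuck-at-0 is consistent with every test.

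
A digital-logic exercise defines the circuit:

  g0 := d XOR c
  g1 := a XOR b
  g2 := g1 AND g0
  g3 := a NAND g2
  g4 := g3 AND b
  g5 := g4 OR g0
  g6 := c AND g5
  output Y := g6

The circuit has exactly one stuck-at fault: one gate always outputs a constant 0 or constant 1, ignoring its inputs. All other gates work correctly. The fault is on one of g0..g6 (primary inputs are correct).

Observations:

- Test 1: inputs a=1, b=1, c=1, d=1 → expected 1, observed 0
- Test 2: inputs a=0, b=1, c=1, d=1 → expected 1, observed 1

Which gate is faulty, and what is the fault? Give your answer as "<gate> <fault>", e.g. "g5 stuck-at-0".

Fault-free values for test 1 (a=1, b=1, c=1, d=1): g0=0, g1=0, g2=0, g3=1, g4=1, g5=1, g6=1, giving Y=1. Observed 0.
Test 1: faults giving observed 0 are {g2 stuck-at-1, g3 stuck-at-0, g4 stuck-at-0, g5 stuck-at-0, g6 stuck-at-0}.
Test 2 (a=0, b=1, c=1, d=1): fault-free g0=0, g1=1, g2=0, g3=1, g4=1, g5=1, g6=1 → 1; observed 1. Eliminates g3 stuck-at-0, g4 stuck-at-0, g5 stuck-at-0, g6 stuck-at-0.
Only g2 stuck-at-1 is consistent with every test.

g2 stuck-at-1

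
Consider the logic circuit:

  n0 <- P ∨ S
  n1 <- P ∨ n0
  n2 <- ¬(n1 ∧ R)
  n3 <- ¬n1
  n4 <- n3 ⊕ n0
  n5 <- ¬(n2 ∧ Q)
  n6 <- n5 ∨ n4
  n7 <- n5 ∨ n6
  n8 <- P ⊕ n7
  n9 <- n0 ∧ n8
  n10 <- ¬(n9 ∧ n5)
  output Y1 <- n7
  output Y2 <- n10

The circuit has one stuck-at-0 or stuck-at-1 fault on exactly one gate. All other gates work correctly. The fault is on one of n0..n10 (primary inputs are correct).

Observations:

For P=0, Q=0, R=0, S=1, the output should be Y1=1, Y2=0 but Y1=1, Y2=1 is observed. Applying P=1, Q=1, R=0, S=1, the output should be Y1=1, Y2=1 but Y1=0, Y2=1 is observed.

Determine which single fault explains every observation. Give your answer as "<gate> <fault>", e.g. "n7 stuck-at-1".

n0 stuck-at-0

Fault-free values for test 1 (P=0, Q=0, R=0, S=1): n0=1, n1=1, n2=1, n3=0, n4=1, n5=1, n6=1, n7=1, n8=1, n9=1, n10=0, giving Y1=1, Y2=0. Observed Y1=1, Y2=1.
Test 1: faults giving observed Y1=1, Y2=1 are {n0 stuck-at-0, n5 stuck-at-0, n8 stuck-at-0, n9 stuck-at-0, n10 stuck-at-1}.
Test 2 (P=1, Q=1, R=0, S=1): fault-free n0=1, n1=1, n2=1, n3=0, n4=1, n5=0, n6=1, n7=1, n8=0, n9=0, n10=1 → Y1=1, Y2=1; observed Y1=0, Y2=1. Eliminates n5 stuck-at-0, n8 stuck-at-0, n9 stuck-at-0, n10 stuck-at-1.
Only n0 stuck-at-0 is consistent with every test.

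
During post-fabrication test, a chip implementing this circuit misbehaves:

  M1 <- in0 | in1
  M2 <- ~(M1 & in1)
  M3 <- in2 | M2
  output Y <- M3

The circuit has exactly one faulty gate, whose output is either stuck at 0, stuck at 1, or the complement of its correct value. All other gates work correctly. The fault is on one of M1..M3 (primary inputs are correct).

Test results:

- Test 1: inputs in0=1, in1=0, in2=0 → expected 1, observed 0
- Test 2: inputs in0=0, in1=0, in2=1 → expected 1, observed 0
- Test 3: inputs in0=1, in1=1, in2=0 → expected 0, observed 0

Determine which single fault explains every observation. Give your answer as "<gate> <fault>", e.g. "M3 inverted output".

M3 stuck-at-0

Fault-free values for test 1 (in0=1, in1=0, in2=0): M1=1, M2=1, M3=1, giving Y=1. Observed 0.
Test 1: faults giving observed 0 are {M2 stuck-at-0, M2 inverted output, M3 stuck-at-0, M3 inverted output}.
Test 2 (in0=0, in1=0, in2=1): fault-free M1=0, M2=1, M3=1 → 1; observed 0. Eliminates M2 stuck-at-0, M2 inverted output.
Test 3 (in0=1, in1=1, in2=0): fault-free M1=1, M2=0, M3=0 → 0; observed 0. Eliminates M3 inverted output.
Only M3 stuck-at-0 is consistent with every test.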